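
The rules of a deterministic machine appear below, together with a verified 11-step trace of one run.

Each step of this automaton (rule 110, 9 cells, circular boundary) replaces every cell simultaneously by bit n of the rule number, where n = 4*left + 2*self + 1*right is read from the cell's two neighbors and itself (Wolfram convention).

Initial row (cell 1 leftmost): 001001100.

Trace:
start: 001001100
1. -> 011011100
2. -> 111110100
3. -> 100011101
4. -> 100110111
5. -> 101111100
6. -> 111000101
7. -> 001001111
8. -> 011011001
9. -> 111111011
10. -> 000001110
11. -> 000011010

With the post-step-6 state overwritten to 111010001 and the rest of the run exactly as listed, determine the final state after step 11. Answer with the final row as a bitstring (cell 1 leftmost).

000001101

state after step 6 := 111010001
7. -> 001110011
8. -> 011010111
9. -> 111111101
10. -> 000000111
11. -> 000001101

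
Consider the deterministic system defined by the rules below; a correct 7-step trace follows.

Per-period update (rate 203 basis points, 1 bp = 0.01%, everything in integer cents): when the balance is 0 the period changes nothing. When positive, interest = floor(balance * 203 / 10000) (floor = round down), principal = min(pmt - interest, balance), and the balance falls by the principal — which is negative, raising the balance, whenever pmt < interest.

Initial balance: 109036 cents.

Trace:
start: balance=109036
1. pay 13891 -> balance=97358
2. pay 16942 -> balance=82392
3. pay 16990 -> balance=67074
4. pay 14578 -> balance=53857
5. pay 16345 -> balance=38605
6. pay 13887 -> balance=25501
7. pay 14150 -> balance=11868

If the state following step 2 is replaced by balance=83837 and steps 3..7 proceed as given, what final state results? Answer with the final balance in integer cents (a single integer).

state after step 2 := balance=83837
3. pay 16990 -> balance=68548
4. pay 14578 -> balance=55361
5. pay 16345 -> balance=40139
6. pay 13887 -> balance=27066
7. pay 14150 -> balance=13465

13465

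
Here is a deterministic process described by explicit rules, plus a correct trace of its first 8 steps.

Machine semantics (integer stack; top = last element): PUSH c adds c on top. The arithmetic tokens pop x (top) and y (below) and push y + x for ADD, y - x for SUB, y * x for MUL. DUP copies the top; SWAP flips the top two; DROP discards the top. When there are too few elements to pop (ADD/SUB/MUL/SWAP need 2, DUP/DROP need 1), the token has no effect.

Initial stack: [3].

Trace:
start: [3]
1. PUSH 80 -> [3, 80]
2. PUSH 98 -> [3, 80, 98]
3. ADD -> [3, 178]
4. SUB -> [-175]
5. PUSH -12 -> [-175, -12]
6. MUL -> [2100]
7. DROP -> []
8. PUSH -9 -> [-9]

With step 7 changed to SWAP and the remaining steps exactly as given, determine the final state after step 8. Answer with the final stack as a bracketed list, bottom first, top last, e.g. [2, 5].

(re-executing from step 7 with the substitution; state before step 7: [2100])
7. SWAP -> [2100]
8. PUSH -9 -> [2100, -9]

[2100, -9]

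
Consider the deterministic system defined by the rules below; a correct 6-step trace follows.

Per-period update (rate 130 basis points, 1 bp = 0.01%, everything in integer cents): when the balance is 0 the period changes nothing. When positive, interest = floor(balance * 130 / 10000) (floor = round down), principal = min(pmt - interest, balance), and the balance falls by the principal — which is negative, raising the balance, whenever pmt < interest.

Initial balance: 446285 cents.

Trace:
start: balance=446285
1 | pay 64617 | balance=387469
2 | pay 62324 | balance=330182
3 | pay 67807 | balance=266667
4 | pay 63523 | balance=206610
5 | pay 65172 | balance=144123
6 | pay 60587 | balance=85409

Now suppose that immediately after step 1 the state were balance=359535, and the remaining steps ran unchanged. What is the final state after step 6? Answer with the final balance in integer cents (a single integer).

state after step 1 := balance=359535
2 | pay 62324 | balance=301884
3 | pay 67807 | balance=238001
4 | pay 63523 | balance=177572
5 | pay 65172 | balance=114708
6 | pay 60587 | balance=55612

55612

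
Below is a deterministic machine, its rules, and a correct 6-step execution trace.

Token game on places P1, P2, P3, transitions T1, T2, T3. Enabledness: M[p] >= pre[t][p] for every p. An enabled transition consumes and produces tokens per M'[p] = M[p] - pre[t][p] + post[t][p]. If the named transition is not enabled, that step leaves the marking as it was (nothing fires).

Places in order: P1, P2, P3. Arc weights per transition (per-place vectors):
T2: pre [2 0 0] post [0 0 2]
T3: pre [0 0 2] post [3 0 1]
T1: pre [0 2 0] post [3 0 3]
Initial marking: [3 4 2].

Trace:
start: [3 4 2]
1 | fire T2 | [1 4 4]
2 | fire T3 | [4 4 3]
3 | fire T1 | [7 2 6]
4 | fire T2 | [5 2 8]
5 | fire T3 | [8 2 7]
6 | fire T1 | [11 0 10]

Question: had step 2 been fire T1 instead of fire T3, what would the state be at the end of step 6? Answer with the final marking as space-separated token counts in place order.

8 0 11

(re-executing from step 2 with the substitution; state before step 2: [1 4 4])
2 | fire T1 | [4 2 7]
3 | fire T1 | [7 0 10]
4 | fire T2 | [5 0 12]
5 | fire T3 | [8 0 11]
6 | fire T1 | [8 0 11]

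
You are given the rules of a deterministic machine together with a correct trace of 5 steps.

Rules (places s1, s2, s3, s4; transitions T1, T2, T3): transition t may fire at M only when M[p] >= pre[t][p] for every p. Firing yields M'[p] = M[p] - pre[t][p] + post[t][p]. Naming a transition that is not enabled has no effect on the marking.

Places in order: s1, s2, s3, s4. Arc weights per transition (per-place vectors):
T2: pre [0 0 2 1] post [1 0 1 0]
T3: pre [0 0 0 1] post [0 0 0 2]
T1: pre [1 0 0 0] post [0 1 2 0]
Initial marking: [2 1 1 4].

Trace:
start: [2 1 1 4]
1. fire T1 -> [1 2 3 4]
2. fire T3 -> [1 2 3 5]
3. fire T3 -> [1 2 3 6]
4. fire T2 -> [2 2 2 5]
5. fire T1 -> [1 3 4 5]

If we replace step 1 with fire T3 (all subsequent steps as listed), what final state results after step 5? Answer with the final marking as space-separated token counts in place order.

(re-executing from step 1 with the substitution; state before step 1: [2 1 1 4])
1. fire T3 -> [2 1 1 5]
2. fire T3 -> [2 1 1 6]
3. fire T3 -> [2 1 1 7]
4. fire T2 -> [2 1 1 7]
5. fire T1 -> [1 2 3 7]

1 2 3 7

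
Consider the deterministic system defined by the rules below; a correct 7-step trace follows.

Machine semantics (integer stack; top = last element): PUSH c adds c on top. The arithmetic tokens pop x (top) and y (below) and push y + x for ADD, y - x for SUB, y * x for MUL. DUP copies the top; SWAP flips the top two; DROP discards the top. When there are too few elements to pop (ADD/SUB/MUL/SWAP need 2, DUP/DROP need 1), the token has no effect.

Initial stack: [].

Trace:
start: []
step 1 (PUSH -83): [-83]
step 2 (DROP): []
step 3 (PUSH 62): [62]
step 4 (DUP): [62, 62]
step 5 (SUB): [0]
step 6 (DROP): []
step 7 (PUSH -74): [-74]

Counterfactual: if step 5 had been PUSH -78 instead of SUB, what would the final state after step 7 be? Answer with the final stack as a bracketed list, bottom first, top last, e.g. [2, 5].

[62, 62, -74]

(re-executing from step 5 with the substitution; state before step 5: [62, 62])
step 5 (PUSH -78): [62, 62, -78]
step 6 (DROP): [62, 62]
step 7 (PUSH -74): [62, 62, -74]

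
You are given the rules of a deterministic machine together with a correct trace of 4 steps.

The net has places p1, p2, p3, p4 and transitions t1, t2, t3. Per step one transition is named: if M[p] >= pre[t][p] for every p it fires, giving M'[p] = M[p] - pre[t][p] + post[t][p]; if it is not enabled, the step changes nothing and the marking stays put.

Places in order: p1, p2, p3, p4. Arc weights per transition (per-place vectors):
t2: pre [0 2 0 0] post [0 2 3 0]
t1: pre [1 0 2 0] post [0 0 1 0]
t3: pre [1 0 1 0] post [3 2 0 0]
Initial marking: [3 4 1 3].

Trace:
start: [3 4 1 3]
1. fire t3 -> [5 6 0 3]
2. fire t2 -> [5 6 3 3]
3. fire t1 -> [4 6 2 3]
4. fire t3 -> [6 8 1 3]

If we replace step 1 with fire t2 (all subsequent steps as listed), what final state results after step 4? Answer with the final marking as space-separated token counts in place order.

(re-executing from step 1 with the substitution; state before step 1: [3 4 1 3])
1. fire t2 -> [3 4 4 3]
2. fire t2 -> [3 4 7 3]
3. fire t1 -> [2 4 6 3]
4. fire t3 -> [4 6 5 3]

4 6 5 3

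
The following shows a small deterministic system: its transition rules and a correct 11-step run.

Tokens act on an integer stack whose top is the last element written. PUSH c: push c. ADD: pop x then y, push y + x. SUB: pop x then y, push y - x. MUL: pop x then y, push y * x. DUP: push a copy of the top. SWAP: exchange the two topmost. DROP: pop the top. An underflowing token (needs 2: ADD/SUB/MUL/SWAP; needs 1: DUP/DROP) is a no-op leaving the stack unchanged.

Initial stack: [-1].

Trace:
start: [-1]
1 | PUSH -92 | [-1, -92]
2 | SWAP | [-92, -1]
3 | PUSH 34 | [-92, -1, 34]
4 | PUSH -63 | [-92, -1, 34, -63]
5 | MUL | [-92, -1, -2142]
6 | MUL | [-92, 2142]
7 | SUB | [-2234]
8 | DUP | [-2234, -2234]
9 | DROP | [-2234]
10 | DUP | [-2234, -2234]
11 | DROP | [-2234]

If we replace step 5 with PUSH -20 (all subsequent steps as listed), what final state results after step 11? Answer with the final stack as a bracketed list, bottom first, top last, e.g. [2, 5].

[-92, -1, -1226]

(re-executing from step 5 with the substitution; state before step 5: [-92, -1, 34, -63])
5 | PUSH -20 | [-92, -1, 34, -63, -20]
6 | MUL | [-92, -1, 34, 1260]
7 | SUB | [-92, -1, -1226]
8 | DUP | [-92, -1, -1226, -1226]
9 | DROP | [-92, -1, -1226]
10 | DUP | [-92, -1, -1226, -1226]
11 | DROP | [-92, -1, -1226]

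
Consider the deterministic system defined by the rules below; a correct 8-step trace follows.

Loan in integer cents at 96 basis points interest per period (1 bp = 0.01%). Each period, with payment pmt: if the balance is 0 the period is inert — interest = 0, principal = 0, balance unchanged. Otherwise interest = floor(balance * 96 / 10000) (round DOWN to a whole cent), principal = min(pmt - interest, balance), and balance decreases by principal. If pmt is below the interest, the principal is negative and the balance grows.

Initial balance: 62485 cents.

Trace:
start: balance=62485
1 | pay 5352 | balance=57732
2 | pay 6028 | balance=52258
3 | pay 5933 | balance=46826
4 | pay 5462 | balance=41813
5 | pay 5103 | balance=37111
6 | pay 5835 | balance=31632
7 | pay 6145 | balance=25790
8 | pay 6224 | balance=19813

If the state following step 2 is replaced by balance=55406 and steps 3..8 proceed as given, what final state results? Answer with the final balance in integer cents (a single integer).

23148

state after step 2 := balance=55406
3 | pay 5933 | balance=50004
4 | pay 5462 | balance=45022
5 | pay 5103 | balance=40351
6 | pay 5835 | balance=34903
7 | pay 6145 | balance=29093
8 | pay 6224 | balance=23148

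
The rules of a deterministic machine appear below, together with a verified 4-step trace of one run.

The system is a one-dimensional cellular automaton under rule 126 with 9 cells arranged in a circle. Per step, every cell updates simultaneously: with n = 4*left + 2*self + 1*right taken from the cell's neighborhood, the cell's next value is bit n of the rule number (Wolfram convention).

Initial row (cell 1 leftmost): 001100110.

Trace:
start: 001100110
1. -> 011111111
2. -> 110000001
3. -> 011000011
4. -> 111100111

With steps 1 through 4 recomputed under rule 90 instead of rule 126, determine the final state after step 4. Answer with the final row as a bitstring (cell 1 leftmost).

(re-executing steps 1..4 under rule 90; state before step 1: 001100110)
1. -> 011111111
2. -> 010000001
3. -> 001000010
4. -> 010100101

010100101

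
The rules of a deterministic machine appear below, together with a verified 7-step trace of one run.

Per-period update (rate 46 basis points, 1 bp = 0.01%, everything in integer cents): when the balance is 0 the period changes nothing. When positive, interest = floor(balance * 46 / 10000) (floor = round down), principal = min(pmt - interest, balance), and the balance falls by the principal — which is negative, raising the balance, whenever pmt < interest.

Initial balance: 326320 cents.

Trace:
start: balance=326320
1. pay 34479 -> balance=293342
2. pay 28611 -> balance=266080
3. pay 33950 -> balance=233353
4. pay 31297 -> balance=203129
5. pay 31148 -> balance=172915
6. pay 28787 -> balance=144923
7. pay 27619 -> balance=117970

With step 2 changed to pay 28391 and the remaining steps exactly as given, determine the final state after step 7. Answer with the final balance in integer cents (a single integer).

118195

(re-executing from step 2 with the substitution; state before step 2: balance=293342)
2. pay 28391 -> balance=266300
3. pay 33950 -> balance=233574
4. pay 31297 -> balance=203351
5. pay 31148 -> balance=173138
6. pay 28787 -> balance=145147
7. pay 27619 -> balance=118195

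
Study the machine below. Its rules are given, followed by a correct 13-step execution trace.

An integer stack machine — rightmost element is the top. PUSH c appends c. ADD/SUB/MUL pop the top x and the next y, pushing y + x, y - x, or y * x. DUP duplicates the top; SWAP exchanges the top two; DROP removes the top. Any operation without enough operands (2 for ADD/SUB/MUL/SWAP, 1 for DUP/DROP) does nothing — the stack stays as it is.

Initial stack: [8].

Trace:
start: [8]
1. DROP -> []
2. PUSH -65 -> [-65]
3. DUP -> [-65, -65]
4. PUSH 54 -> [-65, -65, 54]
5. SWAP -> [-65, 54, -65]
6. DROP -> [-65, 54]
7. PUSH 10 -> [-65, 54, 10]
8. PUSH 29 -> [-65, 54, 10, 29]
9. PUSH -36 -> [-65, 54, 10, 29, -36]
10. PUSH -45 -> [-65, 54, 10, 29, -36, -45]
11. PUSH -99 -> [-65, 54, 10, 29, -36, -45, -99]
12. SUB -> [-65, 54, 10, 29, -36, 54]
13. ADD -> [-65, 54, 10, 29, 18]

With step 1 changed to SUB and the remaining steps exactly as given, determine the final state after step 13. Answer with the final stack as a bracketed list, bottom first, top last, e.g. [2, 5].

[8, -65, 54, 10, 29, 18]

(re-executing from step 1 with the substitution; state before step 1: [8])
1. SUB -> [8]
2. PUSH -65 -> [8, -65]
3. DUP -> [8, -65, -65]
4. PUSH 54 -> [8, -65, -65, 54]
5. SWAP -> [8, -65, 54, -65]
6. DROP -> [8, -65, 54]
7. PUSH 10 -> [8, -65, 54, 10]
8. PUSH 29 -> [8, -65, 54, 10, 29]
9. PUSH -36 -> [8, -65, 54, 10, 29, -36]
10. PUSH -45 -> [8, -65, 54, 10, 29, -36, -45]
11. PUSH -99 -> [8, -65, 54, 10, 29, -36, -45, -99]
12. SUB -> [8, -65, 54, 10, 29, -36, 54]
13. ADD -> [8, -65, 54, 10, 29, 18]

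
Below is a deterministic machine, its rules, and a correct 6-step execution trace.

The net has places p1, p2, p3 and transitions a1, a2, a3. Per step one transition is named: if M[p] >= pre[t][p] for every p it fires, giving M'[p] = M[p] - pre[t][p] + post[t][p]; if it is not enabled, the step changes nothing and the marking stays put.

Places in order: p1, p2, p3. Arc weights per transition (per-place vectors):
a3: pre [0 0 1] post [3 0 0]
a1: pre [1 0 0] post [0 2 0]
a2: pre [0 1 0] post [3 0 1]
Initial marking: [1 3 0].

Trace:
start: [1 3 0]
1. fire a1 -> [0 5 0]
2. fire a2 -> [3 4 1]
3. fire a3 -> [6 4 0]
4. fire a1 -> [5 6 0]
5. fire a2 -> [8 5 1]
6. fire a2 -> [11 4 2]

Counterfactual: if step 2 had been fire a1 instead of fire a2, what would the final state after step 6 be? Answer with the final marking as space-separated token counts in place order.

(re-executing from step 2 with the substitution; state before step 2: [0 5 0])
2. fire a1 -> [0 5 0]
3. fire a3 -> [0 5 0]
4. fire a1 -> [0 5 0]
5. fire a2 -> [3 4 1]
6. fire a2 -> [6 3 2]

6 3 2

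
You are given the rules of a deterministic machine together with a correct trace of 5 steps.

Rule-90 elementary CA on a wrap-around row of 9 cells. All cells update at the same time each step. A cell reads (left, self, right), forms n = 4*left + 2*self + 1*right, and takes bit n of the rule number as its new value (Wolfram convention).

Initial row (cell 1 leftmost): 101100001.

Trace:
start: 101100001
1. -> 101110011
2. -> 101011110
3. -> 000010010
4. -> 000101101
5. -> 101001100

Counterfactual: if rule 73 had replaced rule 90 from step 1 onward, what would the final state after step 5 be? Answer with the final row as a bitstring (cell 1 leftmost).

(re-executing steps 1..5 under rule 73; state before step 1: 101100001)
1. -> 101101101
2. -> 101101101
3. -> 101101101
4. -> 101101101
5. -> 101101101

101101101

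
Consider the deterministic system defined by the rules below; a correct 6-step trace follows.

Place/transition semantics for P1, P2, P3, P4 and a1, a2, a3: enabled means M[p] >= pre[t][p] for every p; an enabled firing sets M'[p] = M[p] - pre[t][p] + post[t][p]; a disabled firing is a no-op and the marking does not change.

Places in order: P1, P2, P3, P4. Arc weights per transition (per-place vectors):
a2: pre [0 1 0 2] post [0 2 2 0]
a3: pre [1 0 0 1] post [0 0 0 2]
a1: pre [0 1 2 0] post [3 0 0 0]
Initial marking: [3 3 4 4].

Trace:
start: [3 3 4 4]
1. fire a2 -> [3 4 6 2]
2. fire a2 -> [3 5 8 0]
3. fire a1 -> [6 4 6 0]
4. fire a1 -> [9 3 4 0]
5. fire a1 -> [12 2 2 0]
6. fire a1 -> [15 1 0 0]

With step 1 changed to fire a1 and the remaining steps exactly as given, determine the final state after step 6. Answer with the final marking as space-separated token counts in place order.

(re-executing from step 1 with the substitution; state before step 1: [3 3 4 4])
1. fire a1 -> [6 2 2 4]
2. fire a2 -> [6 3 4 2]
3. fire a1 -> [9 2 2 2]
4. fire a1 -> [12 1 0 2]
5. fire a1 -> [12 1 0 2]
6. fire a1 -> [12 1 0 2]

12 1 0 2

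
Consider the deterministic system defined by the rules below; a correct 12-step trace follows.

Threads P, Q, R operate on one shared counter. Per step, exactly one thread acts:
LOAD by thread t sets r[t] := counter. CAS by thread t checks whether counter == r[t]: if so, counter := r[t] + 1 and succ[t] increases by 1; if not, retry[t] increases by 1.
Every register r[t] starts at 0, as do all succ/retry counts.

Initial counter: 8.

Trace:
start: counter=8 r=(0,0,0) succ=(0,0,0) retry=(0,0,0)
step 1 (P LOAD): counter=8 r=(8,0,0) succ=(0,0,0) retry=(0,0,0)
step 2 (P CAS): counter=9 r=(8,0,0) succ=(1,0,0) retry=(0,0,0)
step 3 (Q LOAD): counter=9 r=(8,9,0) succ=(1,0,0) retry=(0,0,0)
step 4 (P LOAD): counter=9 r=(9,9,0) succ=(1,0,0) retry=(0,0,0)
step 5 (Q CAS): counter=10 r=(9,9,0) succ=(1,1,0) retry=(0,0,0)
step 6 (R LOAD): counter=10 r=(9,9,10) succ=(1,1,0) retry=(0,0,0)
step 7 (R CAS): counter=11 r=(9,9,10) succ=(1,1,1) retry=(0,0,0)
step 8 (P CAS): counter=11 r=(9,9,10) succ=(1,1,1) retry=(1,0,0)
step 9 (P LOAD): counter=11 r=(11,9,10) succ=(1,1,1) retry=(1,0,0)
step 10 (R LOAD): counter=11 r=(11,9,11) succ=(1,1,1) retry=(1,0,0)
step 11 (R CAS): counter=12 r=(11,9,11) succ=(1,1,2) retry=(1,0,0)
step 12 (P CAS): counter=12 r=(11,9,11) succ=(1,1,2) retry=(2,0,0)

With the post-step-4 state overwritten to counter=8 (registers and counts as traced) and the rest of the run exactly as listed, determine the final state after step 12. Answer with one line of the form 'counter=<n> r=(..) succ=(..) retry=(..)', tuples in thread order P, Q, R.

counter=11 r=(10,9,10) succ=(2,0,2) retry=(1,1,0)

state after step 4 := counter=8 r=(9,9,0) succ=(1,0,0) retry=(0,0,0)
step 5 (Q CAS): counter=8 r=(9,9,0) succ=(1,0,0) retry=(0,1,0)
step 6 (R LOAD): counter=8 r=(9,9,8) succ=(1,0,0) retry=(0,1,0)
step 7 (R CAS): counter=9 r=(9,9,8) succ=(1,0,1) retry=(0,1,0)
step 8 (P CAS): counter=10 r=(9,9,8) succ=(2,0,1) retry=(0,1,0)
step 9 (P LOAD): counter=10 r=(10,9,8) succ=(2,0,1) retry=(0,1,0)
step 10 (R LOAD): counter=10 r=(10,9,10) succ=(2,0,1) retry=(0,1,0)
step 11 (R CAS): counter=11 r=(10,9,10) succ=(2,0,2) retry=(0,1,0)
step 12 (P CAS): counter=11 r=(10,9,10) succ=(2,0,2) retry=(1,1,0)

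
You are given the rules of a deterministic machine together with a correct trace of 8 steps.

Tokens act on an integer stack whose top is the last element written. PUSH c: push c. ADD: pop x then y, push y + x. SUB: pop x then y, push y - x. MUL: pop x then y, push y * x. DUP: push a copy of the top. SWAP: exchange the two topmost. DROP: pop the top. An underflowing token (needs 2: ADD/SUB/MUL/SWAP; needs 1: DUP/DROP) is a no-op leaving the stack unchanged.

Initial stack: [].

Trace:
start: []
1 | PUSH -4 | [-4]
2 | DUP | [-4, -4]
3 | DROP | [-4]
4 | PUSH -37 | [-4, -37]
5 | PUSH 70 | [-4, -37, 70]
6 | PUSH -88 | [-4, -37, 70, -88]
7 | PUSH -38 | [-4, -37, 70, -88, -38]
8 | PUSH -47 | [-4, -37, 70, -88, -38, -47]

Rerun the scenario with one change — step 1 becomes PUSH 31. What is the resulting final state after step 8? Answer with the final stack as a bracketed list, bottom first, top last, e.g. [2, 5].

(re-executing from step 1 with the substitution; state before step 1: [])
1 | PUSH 31 | [31]
2 | DUP | [31, 31]
3 | DROP | [31]
4 | PUSH -37 | [31, -37]
5 | PUSH 70 | [31, -37, 70]
6 | PUSH -88 | [31, -37, 70, -88]
7 | PUSH -38 | [31, -37, 70, -88, -38]
8 | PUSH -47 | [31, -37, 70, -88, -38, -47]

[31, -37, 70, -88, -38, -47]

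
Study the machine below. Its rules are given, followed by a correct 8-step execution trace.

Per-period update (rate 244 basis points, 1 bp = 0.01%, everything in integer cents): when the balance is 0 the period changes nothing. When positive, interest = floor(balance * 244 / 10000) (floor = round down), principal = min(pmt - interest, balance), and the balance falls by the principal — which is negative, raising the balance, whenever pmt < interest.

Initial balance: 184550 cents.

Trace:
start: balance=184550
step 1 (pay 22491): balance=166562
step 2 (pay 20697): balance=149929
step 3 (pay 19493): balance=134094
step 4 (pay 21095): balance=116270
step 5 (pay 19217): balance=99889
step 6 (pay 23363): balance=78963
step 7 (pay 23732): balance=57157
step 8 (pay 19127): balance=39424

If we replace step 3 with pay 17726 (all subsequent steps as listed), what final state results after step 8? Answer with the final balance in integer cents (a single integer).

41420

(re-executing from step 3 with the substitution; state before step 3: balance=149929)
step 3 (pay 17726): balance=135861
step 4 (pay 21095): balance=118081
step 5 (pay 19217): balance=101745
step 6 (pay 23363): balance=80864
step 7 (pay 23732): balance=59105
step 8 (pay 19127): balance=41420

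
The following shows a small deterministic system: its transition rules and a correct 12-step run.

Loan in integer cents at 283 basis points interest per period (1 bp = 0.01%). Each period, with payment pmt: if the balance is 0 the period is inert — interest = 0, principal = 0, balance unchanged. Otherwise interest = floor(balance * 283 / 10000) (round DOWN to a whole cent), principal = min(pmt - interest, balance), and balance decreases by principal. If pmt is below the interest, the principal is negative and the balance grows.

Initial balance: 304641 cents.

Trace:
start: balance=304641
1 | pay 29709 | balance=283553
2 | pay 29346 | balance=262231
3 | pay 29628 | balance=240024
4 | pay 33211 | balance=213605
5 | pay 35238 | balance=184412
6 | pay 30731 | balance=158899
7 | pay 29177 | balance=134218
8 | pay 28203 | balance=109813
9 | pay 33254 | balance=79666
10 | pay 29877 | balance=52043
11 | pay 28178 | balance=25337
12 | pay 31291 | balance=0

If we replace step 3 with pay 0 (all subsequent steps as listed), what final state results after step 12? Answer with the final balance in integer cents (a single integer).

(re-executing from step 3 with the substitution; state before step 3: balance=262231)
3 | pay 0 | balance=269652
4 | pay 33211 | balance=244072
5 | pay 35238 | balance=215741
6 | pay 30731 | balance=191115
7 | pay 29177 | balance=167346
8 | pay 28203 | balance=143878
9 | pay 33254 | balance=114695
10 | pay 29877 | balance=88063
11 | pay 28178 | balance=62377
12 | pay 31291 | balance=32851

32851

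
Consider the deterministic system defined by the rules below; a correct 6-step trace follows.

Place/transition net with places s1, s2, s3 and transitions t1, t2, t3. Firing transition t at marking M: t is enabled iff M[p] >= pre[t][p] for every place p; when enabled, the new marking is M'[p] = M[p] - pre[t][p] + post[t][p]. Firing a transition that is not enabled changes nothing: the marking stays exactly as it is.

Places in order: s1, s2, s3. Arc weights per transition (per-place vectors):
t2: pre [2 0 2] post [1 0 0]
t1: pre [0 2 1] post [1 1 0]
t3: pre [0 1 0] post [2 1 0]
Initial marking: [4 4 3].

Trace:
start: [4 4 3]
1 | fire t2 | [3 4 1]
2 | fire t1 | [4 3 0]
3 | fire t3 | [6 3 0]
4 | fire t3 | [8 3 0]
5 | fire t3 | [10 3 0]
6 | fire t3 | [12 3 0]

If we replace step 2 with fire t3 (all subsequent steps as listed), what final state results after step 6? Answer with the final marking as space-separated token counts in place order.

(re-executing from step 2 with the substitution; state before step 2: [3 4 1])
2 | fire t3 | [5 4 1]
3 | fire t3 | [7 4 1]
4 | fire t3 | [9 4 1]
5 | fire t3 | [11 4 1]
6 | fire t3 | [13 4 1]

13 4 1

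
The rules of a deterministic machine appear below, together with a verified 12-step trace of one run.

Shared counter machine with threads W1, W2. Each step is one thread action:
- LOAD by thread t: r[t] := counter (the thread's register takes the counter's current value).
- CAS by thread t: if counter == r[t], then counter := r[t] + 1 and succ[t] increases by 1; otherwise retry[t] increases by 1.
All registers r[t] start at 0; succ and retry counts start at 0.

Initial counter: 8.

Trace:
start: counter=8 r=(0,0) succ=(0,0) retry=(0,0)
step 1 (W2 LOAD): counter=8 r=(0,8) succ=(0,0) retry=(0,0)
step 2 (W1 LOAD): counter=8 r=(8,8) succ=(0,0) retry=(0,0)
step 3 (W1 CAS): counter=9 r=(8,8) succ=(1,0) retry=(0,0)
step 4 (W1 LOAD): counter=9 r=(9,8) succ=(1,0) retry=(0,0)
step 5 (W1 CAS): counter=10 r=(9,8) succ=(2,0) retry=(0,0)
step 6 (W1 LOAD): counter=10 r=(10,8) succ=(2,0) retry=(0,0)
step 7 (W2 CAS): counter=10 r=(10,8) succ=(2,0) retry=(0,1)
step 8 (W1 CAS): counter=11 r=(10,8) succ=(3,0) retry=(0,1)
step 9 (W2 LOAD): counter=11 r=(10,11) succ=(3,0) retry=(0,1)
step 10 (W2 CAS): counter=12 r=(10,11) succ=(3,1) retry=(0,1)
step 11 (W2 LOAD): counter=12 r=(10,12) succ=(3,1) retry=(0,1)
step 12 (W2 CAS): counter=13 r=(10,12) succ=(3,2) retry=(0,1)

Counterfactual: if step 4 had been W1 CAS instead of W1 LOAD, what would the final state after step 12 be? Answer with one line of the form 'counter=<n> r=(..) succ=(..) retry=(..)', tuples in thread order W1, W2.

(re-executing from step 4 with the substitution; state before step 4: counter=9 r=(8,8) succ=(1,0) retry=(0,0))
step 4 (W1 CAS): counter=9 r=(8,8) succ=(1,0) retry=(1,0)
step 5 (W1 CAS): counter=9 r=(8,8) succ=(1,0) retry=(2,0)
step 6 (W1 LOAD): counter=9 r=(9,8) succ=(1,0) retry=(2,0)
step 7 (W2 CAS): counter=9 r=(9,8) succ=(1,0) retry=(2,1)
step 8 (W1 CAS): counter=10 r=(9,8) succ=(2,0) retry=(2,1)
step 9 (W2 LOAD): counter=10 r=(9,10) succ=(2,0) retry=(2,1)
step 10 (W2 CAS): counter=11 r=(9,10) succ=(2,1) retry=(2,1)
step 11 (W2 LOAD): counter=11 r=(9,11) succ=(2,1) retry=(2,1)
step 12 (W2 CAS): counter=12 r=(9,11) succ=(2,2) retry=(2,1)

counter=12 r=(9,11) succ=(2,2) retry=(2,1)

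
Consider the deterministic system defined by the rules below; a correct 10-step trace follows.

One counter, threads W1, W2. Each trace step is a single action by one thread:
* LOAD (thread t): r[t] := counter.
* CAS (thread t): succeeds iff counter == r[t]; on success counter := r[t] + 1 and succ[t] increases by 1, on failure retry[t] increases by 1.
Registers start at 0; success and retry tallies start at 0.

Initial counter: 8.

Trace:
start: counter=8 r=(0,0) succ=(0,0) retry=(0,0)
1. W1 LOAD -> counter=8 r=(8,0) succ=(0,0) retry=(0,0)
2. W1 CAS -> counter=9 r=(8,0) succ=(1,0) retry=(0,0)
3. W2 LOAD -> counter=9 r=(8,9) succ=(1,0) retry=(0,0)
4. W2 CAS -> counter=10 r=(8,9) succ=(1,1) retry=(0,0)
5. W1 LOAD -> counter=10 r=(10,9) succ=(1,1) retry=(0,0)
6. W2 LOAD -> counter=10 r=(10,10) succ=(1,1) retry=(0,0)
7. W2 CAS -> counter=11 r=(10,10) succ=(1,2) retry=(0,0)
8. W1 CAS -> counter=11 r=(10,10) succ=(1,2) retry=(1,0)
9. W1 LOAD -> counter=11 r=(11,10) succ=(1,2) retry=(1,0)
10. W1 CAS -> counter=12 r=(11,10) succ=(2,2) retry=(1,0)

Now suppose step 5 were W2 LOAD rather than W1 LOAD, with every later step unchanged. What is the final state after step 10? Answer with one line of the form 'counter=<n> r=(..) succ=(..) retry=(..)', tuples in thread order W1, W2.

(re-executing from step 5 with the substitution; state before step 5: counter=10 r=(8,9) succ=(1,1) retry=(0,0))
5. W2 LOAD -> counter=10 r=(8,10) succ=(1,1) retry=(0,0)
6. W2 LOAD -> counter=10 r=(8,10) succ=(1,1) retry=(0,0)
7. W2 CAS -> counter=11 r=(8,10) succ=(1,2) retry=(0,0)
8. W1 CAS -> counter=11 r=(8,10) succ=(1,2) retry=(1,0)
9. W1 LOAD -> counter=11 r=(11,10) succ=(1,2) retry=(1,0)
10. W1 CAS -> counter=12 r=(11,10) succ=(2,2) retry=(1,0)

counter=12 r=(11,10) succ=(2,2) retry=(1,0)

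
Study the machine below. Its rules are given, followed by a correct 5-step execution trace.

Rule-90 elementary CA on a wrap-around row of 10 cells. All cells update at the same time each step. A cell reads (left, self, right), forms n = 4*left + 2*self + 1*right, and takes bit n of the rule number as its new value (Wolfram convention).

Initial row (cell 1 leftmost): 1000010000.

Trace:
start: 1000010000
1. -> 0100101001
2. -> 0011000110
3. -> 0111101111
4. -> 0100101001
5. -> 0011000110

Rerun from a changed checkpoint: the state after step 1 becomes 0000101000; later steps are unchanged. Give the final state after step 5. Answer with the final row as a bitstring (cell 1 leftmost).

state after step 1 := 0000101000
2. -> 0001000100
3. -> 0010101010
4. -> 0100000001
5. -> 0010000010

0010000010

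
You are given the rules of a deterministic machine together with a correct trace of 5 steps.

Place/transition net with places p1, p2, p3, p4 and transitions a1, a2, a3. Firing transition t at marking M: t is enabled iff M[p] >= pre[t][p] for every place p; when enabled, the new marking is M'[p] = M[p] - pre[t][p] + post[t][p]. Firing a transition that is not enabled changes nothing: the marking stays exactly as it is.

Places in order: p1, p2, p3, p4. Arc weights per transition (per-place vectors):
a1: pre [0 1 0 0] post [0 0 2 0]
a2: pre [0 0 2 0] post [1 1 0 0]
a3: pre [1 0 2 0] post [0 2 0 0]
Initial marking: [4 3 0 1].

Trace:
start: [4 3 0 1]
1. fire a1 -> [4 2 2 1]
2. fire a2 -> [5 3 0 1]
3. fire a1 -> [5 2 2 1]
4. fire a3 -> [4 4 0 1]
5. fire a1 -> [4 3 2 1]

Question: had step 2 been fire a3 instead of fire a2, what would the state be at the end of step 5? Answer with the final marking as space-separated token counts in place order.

(re-executing from step 2 with the substitution; state before step 2: [4 2 2 1])
2. fire a3 -> [3 4 0 1]
3. fire a1 -> [3 3 2 1]
4. fire a3 -> [2 5 0 1]
5. fire a1 -> [2 4 2 1]

2 4 2 1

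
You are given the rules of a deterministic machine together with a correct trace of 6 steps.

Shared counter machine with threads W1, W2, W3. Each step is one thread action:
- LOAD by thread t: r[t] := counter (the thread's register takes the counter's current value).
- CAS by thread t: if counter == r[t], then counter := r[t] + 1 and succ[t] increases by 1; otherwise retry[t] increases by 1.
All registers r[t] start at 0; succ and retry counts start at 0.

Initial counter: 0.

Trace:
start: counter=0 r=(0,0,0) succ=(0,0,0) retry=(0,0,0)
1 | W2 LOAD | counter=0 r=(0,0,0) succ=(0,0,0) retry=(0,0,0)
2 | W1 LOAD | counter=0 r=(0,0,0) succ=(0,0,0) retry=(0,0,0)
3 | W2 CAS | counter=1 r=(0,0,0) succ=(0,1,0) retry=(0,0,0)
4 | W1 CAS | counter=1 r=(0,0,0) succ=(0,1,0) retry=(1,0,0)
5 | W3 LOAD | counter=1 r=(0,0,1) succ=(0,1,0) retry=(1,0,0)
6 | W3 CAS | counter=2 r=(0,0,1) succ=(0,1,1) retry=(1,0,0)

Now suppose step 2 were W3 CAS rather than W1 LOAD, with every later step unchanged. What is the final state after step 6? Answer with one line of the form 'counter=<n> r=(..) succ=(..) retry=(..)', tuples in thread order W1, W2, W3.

(re-executing from step 2 with the substitution; state before step 2: counter=0 r=(0,0,0) succ=(0,0,0) retry=(0,0,0))
2 | W3 CAS | counter=1 r=(0,0,0) succ=(0,0,1) retry=(0,0,0)
3 | W2 CAS | counter=1 r=(0,0,0) succ=(0,0,1) retry=(0,1,0)
4 | W1 CAS | counter=1 r=(0,0,0) succ=(0,0,1) retry=(1,1,0)
5 | W3 LOAD | counter=1 r=(0,0,1) succ=(0,0,1) retry=(1,1,0)
6 | W3 CAS | counter=2 r=(0,0,1) succ=(0,0,2) retry=(1,1,0)

counter=2 r=(0,0,1) succ=(0,0,2) retry=(1,1,0)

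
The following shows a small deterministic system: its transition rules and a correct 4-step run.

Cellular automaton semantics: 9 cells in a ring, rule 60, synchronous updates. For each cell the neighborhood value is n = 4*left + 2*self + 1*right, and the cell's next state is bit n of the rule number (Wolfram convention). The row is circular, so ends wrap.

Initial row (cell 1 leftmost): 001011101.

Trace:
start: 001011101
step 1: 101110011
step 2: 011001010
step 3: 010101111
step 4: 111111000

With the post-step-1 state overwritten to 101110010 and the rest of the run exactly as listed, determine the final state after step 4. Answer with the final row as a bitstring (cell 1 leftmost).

state after step 1 := 101110010
step 2: 111001011
step 3: 000101110
step 4: 000111001

000111001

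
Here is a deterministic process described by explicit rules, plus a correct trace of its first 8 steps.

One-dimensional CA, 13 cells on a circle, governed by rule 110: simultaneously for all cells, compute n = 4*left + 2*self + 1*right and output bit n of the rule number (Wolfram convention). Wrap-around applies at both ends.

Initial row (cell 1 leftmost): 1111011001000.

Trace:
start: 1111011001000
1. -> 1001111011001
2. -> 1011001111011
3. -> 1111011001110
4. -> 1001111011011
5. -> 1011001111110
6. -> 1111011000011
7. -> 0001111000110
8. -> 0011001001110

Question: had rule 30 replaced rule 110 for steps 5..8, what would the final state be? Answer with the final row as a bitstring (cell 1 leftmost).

(re-executing steps 5..8 under rule 30; state before step 5: 1001111011011)
5. -> 0111000010010
6. -> 1100100111111
7. -> 0011111100000
8. -> 0110000010000

0110000010000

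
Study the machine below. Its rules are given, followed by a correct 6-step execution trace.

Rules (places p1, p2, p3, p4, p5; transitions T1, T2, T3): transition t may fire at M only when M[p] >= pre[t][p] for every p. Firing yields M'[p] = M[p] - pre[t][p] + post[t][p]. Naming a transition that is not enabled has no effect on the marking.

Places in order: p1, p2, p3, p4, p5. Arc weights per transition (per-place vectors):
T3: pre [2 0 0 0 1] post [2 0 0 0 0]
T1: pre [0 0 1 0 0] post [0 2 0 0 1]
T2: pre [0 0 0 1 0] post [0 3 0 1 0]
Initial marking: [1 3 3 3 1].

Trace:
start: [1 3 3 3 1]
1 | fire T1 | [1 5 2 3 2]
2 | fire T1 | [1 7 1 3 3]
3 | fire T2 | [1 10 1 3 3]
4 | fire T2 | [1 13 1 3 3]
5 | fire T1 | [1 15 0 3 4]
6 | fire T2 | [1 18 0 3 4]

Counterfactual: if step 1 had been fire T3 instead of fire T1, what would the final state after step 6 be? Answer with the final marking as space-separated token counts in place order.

1 16 1 3 3

(re-executing from step 1 with the substitution; state before step 1: [1 3 3 3 1])
1 | fire T3 | [1 3 3 3 1]
2 | fire T1 | [1 5 2 3 2]
3 | fire T2 | [1 8 2 3 2]
4 | fire T2 | [1 11 2 3 2]
5 | fire T1 | [1 13 1 3 3]
6 | fire T2 | [1 16 1 3 3]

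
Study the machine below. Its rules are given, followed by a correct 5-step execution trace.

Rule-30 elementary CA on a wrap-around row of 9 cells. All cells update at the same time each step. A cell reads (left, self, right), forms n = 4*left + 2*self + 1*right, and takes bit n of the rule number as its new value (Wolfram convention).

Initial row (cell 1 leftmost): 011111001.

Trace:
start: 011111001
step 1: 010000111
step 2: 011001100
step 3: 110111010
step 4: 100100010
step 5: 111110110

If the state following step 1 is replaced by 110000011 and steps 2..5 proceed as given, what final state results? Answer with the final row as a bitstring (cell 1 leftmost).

state after step 1 := 110000011
step 2: 001000110
step 3: 011101101
step 4: 010001001
step 5: 011011111

011011111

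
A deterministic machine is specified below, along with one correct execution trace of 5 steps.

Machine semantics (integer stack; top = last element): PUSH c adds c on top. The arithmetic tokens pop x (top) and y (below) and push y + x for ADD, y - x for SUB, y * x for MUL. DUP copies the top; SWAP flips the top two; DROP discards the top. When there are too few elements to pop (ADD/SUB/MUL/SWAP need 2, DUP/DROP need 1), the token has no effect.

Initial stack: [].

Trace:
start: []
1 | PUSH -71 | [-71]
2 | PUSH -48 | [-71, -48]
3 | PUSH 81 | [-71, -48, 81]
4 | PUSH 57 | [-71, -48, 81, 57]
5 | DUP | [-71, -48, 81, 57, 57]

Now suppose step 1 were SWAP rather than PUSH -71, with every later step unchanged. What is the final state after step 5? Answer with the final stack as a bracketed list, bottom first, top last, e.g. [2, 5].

[-48, 81, 57, 57]

(re-executing from step 1 with the substitution; state before step 1: [])
1 | SWAP | []
2 | PUSH -48 | [-48]
3 | PUSH 81 | [-48, 81]
4 | PUSH 57 | [-48, 81, 57]
5 | DUP | [-48, 81, 57, 57]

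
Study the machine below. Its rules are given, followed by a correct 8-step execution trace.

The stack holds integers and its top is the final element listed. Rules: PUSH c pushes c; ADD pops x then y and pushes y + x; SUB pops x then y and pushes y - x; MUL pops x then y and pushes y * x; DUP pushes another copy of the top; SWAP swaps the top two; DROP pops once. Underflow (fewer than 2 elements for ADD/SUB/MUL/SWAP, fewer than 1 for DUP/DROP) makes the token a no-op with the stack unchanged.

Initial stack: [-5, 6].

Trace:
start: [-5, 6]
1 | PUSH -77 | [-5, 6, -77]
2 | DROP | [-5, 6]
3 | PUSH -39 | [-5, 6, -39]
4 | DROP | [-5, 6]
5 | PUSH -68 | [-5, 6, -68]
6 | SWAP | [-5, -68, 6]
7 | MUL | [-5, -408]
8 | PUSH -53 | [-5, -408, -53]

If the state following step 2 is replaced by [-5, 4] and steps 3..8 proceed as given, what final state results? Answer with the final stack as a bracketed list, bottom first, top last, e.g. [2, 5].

[-5, -272, -53]

state after step 2 := [-5, 4]
3 | PUSH -39 | [-5, 4, -39]
4 | DROP | [-5, 4]
5 | PUSH -68 | [-5, 4, -68]
6 | SWAP | [-5, -68, 4]
7 | MUL | [-5, -272]
8 | PUSH -53 | [-5, -272, -53]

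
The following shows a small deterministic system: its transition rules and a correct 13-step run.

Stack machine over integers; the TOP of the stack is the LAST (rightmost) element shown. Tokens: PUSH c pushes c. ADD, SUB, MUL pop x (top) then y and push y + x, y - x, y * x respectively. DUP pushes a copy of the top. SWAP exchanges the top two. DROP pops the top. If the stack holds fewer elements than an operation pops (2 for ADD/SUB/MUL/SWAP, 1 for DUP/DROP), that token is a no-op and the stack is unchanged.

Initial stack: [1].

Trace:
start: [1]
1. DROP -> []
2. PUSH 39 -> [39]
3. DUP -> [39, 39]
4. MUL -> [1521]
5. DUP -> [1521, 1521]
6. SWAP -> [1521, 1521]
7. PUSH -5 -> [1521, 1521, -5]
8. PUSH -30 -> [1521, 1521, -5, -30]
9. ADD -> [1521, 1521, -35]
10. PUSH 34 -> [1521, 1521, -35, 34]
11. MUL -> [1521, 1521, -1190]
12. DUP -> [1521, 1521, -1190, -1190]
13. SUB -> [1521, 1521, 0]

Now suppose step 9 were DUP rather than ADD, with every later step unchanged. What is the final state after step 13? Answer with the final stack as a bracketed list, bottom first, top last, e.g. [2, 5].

(re-executing from step 9 with the substitution; state before step 9: [1521, 1521, -5, -30])
9. DUP -> [1521, 1521, -5, -30, -30]
10. PUSH 34 -> [1521, 1521, -5, -30, -30, 34]
11. MUL -> [1521, 1521, -5, -30, -1020]
12. DUP -> [1521, 1521, -5, -30, -1020, -1020]
13. SUB -> [1521, 1521, -5, -30, 0]

[1521, 1521, -5, -30, 0]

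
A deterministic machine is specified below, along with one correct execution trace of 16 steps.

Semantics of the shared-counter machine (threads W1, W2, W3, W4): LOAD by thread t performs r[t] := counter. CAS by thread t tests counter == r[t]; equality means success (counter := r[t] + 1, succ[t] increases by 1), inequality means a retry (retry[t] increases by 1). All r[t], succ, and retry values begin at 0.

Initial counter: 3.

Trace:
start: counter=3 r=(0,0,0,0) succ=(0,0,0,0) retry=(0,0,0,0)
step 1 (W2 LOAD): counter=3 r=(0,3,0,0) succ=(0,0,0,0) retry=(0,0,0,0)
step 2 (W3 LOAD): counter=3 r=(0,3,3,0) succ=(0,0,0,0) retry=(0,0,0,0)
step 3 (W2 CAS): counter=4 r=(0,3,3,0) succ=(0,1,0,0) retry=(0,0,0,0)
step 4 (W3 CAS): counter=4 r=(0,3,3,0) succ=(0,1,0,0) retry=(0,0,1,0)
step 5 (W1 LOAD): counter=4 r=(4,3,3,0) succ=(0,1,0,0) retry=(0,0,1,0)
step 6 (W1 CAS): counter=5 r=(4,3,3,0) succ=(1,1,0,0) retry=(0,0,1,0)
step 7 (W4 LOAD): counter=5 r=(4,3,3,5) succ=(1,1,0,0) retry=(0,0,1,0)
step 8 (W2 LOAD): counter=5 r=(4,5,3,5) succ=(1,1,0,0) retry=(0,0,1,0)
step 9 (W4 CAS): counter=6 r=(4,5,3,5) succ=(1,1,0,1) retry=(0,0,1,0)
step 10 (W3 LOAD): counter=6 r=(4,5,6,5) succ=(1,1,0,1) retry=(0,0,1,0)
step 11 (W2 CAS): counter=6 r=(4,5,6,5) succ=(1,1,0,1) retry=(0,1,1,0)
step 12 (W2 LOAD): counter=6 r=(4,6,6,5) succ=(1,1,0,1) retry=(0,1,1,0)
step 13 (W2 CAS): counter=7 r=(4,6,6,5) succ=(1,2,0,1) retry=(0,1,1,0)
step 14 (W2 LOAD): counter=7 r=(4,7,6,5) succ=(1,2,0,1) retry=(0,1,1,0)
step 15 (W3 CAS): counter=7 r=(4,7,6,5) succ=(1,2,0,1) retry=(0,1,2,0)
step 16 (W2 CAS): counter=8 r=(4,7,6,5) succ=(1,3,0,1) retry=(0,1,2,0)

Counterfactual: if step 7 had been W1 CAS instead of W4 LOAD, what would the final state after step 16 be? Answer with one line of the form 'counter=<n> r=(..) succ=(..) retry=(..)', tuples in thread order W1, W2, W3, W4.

counter=8 r=(4,7,5,0) succ=(1,4,0,0) retry=(1,0,2,1)

(re-executing from step 7 with the substitution; state before step 7: counter=5 r=(4,3,3,0) succ=(1,1,0,0) retry=(0,0,1,0))
step 7 (W1 CAS): counter=5 r=(4,3,3,0) succ=(1,1,0,0) retry=(1,0,1,0)
step 8 (W2 LOAD): counter=5 r=(4,5,3,0) succ=(1,1,0,0) retry=(1,0,1,0)
step 9 (W4 CAS): counter=5 r=(4,5,3,0) succ=(1,1,0,0) retry=(1,0,1,1)
step 10 (W3 LOAD): counter=5 r=(4,5,5,0) succ=(1,1,0,0) retry=(1,0,1,1)
step 11 (W2 CAS): counter=6 r=(4,5,5,0) succ=(1,2,0,0) retry=(1,0,1,1)
step 12 (W2 LOAD): counter=6 r=(4,6,5,0) succ=(1,2,0,0) retry=(1,0,1,1)
step 13 (W2 CAS): counter=7 r=(4,6,5,0) succ=(1,3,0,0) retry=(1,0,1,1)
step 14 (W2 LOAD): counter=7 r=(4,7,5,0) succ=(1,3,0,0) retry=(1,0,1,1)
step 15 (W3 CAS): counter=7 r=(4,7,5,0) succ=(1,3,0,0) retry=(1,0,2,1)
step 16 (W2 CAS): counter=8 r=(4,7,5,0) succ=(1,4,0,0) retry=(1,0,2,1)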